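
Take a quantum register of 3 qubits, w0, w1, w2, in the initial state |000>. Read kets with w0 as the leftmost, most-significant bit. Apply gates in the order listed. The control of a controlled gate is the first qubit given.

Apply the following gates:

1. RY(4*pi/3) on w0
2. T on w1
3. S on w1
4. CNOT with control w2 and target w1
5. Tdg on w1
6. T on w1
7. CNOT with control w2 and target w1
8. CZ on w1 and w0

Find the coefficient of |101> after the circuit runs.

The final state's coefficient on |101> equals 0.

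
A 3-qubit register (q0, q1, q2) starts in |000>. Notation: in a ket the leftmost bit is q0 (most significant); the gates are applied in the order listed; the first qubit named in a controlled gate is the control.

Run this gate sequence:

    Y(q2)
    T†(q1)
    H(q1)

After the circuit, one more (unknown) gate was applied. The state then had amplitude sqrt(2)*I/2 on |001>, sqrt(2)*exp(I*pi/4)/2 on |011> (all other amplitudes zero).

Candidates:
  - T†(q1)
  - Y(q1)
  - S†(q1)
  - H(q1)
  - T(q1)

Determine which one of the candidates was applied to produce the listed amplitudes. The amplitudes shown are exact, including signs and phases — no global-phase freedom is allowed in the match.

The applied gate was T†(q1).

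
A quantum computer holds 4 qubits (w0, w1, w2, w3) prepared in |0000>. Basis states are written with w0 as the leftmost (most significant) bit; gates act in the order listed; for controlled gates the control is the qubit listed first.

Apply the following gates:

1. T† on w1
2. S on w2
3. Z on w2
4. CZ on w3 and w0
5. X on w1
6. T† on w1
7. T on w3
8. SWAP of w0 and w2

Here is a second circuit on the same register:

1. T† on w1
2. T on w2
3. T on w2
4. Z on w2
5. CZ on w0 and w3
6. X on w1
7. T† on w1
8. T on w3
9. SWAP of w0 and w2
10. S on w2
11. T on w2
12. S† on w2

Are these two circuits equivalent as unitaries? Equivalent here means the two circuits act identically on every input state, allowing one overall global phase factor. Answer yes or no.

No: there is an input state on which the two circuits produce genuinely different outputs (not merely differing by a phase).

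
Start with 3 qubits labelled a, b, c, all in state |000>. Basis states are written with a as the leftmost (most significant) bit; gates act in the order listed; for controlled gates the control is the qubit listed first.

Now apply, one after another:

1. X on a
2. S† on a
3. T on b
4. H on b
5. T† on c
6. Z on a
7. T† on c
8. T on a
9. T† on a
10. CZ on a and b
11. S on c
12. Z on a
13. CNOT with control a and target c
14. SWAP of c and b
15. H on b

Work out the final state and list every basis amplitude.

The resulting statevector has amplitude 0 on |000>, 0 on |001>, 0 on |010>, 0 on |011>, -I/2 on |100>, I/2 on |101>, I/2 on |110>, -I/2 on |111>.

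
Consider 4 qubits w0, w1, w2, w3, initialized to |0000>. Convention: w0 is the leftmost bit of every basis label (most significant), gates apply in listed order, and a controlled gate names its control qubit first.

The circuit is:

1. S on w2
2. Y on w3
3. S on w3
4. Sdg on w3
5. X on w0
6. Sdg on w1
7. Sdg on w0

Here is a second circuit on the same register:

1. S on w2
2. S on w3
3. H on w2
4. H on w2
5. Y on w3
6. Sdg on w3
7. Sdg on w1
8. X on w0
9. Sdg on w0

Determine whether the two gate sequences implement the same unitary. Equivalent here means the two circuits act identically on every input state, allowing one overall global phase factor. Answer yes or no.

No: there is an input state on which the two circuits produce genuinely different outputs (not merely differing by a phase).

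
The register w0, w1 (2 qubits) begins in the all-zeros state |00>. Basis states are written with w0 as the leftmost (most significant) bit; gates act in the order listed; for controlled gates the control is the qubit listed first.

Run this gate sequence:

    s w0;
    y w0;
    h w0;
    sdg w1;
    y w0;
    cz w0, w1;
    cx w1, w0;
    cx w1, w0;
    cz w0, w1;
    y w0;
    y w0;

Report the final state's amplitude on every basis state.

The resulting statevector has amplitude -sqrt(2)/2 on |00>, 0 on |01>, -sqrt(2)/2 on |10>, 0 on |11>. Key observation: gates 5-10 undo each other exactly, leaving only the rest of the circuit to track.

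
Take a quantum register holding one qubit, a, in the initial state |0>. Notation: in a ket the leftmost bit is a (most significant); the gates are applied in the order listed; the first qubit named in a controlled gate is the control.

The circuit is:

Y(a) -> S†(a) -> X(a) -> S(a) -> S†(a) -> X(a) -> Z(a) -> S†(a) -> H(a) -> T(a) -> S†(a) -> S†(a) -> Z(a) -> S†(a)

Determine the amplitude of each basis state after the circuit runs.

The final amplitudes are sqrt(2)*I/2 on |0>, -sqrt(2)*exp(I*pi/4)/2 on |1>.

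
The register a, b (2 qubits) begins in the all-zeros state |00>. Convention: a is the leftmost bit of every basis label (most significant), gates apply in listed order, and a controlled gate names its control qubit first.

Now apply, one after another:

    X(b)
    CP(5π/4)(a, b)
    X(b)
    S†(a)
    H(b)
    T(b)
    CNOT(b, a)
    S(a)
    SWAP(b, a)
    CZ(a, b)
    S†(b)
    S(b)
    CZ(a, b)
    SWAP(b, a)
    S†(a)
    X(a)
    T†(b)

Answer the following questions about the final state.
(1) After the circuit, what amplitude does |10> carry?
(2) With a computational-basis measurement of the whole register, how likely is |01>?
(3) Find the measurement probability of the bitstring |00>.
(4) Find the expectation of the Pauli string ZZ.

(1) The final state's coefficient on |10> equals sqrt(2)/2. Key observation: the block from step 8 through step 15 cancels to the identity and can be dropped.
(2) A full measurement returns |01> with probability 1/2.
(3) Outcome |00> occurs with probability 0.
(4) The expectation value of ZZ is -1.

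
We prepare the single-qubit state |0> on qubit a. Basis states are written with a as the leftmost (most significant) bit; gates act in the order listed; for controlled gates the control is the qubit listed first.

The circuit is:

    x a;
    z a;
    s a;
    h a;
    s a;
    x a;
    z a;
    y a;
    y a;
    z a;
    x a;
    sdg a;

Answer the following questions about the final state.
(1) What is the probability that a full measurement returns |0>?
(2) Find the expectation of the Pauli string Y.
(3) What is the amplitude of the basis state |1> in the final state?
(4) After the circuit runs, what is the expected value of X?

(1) Outcome |0> occurs with probability 1/2. Key observation: gates 5-12 undo each other exactly, leaving only the rest of the circuit to track.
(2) In the final state, Y has expectation 0.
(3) The final state's coefficient on |1> equals sqrt(2)*I/2.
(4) The observable X averages to -1.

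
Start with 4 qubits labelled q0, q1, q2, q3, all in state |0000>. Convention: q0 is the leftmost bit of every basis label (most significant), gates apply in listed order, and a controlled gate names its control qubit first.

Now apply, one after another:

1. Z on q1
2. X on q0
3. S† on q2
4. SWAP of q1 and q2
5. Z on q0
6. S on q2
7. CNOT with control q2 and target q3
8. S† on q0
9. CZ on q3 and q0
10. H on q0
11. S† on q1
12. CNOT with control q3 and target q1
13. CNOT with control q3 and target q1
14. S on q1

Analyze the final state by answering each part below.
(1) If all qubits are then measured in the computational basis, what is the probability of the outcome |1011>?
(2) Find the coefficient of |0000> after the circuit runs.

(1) The probability of measuring |1011> is 0. Key observation: the block from step 12 through step 13 cancels to the identity and can be dropped.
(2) The final state's coefficient on |0000> equals sqrt(2)*I/2.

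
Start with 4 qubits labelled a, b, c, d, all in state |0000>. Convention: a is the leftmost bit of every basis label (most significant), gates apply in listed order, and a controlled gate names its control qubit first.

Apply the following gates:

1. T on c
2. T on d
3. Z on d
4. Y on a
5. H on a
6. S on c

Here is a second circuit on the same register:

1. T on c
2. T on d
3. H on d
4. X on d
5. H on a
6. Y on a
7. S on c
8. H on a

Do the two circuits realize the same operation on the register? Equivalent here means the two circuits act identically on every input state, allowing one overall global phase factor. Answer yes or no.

No — the two circuits implement different unitaries, even allowing a global phase.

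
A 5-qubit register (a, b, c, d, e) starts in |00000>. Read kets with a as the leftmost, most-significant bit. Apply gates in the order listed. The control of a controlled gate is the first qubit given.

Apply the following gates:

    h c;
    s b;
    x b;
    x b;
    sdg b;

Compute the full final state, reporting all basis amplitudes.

The resulting statevector has amplitude sqrt(2)/2 on |00000>, sqrt(2)/2 on |00100>, and 0 on every other basis state.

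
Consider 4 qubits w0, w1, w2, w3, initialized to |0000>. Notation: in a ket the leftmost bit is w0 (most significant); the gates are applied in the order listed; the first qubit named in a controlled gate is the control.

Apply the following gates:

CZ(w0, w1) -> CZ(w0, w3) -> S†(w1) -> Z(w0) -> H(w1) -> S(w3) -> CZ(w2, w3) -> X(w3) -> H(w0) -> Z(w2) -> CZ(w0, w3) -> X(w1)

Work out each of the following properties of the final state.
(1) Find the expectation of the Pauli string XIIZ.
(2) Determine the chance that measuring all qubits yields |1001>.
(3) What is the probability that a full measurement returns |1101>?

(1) The expectation value of XIIZ is 1.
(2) The probability of measuring |1001> is 1/4.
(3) A full measurement returns |1101> with probability 1/4.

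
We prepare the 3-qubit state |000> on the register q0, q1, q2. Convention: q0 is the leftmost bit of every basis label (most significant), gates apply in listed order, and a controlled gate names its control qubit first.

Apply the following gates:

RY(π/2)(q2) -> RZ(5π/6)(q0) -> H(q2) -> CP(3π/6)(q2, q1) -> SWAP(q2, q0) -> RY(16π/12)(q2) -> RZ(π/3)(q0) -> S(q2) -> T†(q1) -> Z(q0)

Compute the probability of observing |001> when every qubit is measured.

A full measurement returns |001> with probability 3/4.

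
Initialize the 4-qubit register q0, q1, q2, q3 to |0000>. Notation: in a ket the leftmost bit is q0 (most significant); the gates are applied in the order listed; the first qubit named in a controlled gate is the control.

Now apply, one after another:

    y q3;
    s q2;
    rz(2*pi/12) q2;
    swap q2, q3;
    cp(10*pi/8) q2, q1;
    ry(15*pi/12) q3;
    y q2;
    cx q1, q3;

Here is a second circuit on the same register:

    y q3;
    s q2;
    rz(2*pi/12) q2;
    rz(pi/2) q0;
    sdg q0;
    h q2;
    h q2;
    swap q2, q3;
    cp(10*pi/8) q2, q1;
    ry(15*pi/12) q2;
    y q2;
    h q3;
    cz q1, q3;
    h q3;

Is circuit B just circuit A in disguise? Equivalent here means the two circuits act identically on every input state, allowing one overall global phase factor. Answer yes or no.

No — the two circuits implement different unitaries, even allowing a global phase.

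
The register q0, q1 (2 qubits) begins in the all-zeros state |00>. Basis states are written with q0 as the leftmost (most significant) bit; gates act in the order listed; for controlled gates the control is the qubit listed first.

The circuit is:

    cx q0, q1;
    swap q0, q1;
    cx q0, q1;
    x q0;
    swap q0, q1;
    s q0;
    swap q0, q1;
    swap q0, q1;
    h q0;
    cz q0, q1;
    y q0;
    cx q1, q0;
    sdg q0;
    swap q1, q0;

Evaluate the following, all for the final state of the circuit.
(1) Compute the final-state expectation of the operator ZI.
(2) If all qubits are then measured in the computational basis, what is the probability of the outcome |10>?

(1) The observable ZI averages to -1.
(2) The probability of measuring |10> is 1/2.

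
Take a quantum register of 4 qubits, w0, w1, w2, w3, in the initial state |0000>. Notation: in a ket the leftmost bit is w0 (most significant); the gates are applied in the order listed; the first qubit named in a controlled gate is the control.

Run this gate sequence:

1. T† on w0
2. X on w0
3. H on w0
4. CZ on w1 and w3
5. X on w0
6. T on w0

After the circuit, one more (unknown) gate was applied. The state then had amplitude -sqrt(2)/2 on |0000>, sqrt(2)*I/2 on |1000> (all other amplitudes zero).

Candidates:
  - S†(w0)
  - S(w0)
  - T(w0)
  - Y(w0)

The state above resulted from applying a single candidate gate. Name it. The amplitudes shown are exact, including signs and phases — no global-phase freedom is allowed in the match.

The unique candidate consistent with the amplitudes is T(w0).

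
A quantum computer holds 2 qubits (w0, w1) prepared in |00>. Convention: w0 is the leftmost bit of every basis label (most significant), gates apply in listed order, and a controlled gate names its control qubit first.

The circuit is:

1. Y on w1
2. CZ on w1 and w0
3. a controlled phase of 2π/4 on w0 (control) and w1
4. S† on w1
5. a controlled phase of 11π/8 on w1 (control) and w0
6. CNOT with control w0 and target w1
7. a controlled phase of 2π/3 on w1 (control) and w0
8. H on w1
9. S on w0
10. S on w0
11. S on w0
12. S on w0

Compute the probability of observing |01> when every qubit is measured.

A full measurement returns |01> with probability 1/2. Key observation: gates 9-12 undo each other exactly, leaving only the rest of the circuit to track.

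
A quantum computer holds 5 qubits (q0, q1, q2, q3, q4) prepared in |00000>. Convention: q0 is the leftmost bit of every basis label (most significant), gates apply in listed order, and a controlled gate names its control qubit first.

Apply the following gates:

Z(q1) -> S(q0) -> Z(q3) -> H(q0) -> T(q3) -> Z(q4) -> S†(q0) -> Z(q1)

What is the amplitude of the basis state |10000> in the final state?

The amplitude on |10000> is -sqrt(2)*I/2.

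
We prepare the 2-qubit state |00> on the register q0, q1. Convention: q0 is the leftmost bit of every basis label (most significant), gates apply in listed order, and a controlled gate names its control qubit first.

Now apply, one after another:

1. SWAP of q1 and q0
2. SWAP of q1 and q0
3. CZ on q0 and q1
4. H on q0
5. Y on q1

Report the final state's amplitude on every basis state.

The final amplitudes are 0 on |00>, sqrt(2)*I/2 on |01>, 0 on |10>, sqrt(2)*I/2 on |11>.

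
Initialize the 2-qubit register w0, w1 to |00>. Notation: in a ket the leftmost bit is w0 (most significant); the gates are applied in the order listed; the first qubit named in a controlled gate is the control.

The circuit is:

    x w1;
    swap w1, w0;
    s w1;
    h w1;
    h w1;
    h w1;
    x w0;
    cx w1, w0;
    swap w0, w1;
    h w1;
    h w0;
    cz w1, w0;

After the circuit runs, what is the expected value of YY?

The expectation value of YY is 1.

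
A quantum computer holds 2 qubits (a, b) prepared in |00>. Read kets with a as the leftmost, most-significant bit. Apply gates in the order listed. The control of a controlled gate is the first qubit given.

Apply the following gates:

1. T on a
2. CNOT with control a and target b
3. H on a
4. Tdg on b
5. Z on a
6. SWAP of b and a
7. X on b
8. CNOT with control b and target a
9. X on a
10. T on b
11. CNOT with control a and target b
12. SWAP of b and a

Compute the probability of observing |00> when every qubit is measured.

Outcome |00> occurs with probability 0.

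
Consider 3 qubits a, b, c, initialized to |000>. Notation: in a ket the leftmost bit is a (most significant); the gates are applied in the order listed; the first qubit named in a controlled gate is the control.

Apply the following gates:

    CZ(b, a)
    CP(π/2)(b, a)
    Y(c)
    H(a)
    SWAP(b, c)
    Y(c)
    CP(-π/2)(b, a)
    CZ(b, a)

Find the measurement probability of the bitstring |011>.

The probability of measuring |011> is 1/2.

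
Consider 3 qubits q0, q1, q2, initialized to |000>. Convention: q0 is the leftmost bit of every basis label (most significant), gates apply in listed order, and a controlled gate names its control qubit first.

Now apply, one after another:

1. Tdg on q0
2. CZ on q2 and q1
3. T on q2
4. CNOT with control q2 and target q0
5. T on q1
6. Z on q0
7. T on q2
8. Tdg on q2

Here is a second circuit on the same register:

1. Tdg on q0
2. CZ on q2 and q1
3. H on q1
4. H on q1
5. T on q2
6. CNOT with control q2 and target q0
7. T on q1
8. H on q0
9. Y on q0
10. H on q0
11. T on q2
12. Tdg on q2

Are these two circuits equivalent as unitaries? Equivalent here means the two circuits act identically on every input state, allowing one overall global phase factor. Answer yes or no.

No — the two circuits implement different unitaries, even allowing a global phase.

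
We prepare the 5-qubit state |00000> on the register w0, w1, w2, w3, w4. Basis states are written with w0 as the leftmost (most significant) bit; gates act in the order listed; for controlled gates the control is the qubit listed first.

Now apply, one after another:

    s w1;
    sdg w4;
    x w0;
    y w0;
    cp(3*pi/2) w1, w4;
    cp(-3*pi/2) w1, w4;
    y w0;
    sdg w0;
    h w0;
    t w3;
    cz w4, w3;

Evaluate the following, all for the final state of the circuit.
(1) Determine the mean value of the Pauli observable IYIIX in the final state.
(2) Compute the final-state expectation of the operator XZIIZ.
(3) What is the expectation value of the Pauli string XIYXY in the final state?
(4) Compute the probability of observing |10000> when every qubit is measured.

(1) The expectation value of IYIIX is 0. Key observation: the block from step 4 through step 7 cancels to the identity and can be dropped.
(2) The expectation value of XZIIZ is -1.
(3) In the final state, XIYXY has expectation 0.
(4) The probability of measuring |10000> is 1/2.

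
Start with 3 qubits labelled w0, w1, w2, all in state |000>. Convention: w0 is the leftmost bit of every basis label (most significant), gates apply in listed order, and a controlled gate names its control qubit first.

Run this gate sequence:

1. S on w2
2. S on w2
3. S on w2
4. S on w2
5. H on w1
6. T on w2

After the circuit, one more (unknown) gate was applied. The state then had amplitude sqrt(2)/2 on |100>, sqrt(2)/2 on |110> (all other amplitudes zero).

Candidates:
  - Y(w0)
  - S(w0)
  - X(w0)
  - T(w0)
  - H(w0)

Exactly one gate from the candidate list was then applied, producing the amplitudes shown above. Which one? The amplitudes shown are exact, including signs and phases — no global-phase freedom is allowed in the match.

The applied gate was X(w0).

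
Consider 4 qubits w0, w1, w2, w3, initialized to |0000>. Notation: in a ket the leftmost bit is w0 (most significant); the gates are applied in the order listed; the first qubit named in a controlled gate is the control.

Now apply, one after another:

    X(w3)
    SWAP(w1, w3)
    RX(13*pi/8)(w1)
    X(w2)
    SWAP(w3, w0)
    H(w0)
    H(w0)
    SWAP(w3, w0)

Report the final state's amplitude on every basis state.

The final amplitudes are -I*sin(3*pi/16) on |0010>, -cos(3*pi/16) on |0110>, and 0 on every other basis state. Key observation: the block from step 5 through step 8 cancels to the identity and can be dropped.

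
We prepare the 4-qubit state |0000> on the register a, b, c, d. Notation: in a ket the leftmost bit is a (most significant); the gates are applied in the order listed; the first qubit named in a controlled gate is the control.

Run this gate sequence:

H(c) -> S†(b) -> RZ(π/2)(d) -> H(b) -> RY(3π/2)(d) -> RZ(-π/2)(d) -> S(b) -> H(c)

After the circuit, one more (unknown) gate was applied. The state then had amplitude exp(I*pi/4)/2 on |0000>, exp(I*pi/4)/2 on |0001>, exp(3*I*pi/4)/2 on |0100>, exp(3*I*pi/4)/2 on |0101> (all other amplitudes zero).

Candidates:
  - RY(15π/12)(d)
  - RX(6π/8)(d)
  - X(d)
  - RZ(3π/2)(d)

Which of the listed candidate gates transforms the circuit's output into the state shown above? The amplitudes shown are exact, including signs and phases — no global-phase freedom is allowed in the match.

The unique candidate consistent with the amplitudes is RZ(3π/2)(d).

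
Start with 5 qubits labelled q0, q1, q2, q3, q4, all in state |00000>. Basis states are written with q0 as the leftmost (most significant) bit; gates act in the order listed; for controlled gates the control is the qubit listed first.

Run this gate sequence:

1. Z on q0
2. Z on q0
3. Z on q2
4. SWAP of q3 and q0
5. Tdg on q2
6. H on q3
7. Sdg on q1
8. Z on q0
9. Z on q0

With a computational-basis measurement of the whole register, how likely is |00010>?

A full measurement returns |00010> with probability 1/2.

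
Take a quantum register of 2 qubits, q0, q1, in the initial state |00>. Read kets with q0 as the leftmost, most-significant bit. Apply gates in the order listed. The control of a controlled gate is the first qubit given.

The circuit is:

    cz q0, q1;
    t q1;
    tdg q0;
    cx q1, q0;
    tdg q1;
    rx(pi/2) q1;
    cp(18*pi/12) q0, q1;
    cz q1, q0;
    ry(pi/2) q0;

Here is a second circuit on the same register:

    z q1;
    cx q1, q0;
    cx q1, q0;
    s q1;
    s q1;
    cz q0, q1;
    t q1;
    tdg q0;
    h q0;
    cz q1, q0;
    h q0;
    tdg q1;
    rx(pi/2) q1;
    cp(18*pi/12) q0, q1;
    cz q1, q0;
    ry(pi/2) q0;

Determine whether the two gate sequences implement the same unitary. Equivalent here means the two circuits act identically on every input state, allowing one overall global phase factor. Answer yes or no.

Yes — the two circuits implement the same unitary up to a global phase.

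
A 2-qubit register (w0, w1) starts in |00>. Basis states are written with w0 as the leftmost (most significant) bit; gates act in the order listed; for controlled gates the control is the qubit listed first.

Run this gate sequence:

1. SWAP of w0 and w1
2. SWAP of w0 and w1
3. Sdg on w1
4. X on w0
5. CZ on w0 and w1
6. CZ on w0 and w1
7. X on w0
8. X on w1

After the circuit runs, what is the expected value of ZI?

The expectation value of ZI is 1. Key observation: steps 4-7 multiply out to the identity, so the circuit reduces to the remaining gates.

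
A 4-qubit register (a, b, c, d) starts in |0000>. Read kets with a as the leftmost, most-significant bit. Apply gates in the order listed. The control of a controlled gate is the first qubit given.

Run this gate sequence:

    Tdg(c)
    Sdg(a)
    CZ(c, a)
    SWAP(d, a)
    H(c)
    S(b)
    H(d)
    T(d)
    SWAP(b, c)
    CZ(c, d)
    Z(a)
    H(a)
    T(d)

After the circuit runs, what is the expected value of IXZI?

In the final state, IXZI has expectation 1.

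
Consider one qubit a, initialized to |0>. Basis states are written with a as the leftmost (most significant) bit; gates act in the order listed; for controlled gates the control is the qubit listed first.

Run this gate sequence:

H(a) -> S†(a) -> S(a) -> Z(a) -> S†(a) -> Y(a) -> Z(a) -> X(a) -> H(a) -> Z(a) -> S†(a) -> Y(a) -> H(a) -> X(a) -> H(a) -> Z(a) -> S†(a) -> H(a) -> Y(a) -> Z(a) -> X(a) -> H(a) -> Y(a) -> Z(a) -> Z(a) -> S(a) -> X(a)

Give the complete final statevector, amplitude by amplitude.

The final amplitudes are 1/2 - I/2 on |0>, -1/2 + I/2 on |1>. Key observation: the block from step 13 through step 16 cancels to the identity and can be dropped.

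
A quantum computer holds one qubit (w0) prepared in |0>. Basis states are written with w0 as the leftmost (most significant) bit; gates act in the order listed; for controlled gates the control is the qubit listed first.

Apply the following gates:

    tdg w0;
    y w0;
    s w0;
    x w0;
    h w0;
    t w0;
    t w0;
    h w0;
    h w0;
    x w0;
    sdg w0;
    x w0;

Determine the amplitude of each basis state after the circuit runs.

The final amplitudes are sqrt(2)*I/2 on |0>, -sqrt(2)*I/2 on |1>.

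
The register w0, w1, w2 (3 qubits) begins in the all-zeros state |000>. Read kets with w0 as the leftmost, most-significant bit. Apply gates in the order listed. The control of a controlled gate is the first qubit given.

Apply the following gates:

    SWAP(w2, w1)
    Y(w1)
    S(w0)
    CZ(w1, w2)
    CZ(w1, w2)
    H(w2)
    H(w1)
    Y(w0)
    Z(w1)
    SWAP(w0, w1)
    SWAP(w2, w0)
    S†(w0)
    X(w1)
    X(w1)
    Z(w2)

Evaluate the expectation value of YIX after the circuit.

In the final state, YIX has expectation 1. Key observation: steps 4-5 multiply out to the identity, so the circuit reduces to the remaining gates.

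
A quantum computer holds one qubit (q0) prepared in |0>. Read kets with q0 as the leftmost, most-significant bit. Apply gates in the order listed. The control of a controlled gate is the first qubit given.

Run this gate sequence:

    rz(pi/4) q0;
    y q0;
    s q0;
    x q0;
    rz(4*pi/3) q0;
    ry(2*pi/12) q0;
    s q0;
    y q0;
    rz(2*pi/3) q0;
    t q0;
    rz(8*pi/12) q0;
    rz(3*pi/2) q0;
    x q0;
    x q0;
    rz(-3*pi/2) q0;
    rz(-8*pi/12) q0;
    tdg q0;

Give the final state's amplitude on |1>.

The final state's coefficient on |1> equals (-sqrt(6) - sqrt(2))*exp(I*pi/24)/4.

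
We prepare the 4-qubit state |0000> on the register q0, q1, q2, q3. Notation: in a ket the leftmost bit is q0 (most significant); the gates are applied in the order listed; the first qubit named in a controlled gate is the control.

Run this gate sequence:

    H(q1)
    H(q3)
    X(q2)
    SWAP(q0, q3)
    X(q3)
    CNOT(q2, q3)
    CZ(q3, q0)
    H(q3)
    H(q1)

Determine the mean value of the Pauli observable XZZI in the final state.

The observable XZZI averages to -1.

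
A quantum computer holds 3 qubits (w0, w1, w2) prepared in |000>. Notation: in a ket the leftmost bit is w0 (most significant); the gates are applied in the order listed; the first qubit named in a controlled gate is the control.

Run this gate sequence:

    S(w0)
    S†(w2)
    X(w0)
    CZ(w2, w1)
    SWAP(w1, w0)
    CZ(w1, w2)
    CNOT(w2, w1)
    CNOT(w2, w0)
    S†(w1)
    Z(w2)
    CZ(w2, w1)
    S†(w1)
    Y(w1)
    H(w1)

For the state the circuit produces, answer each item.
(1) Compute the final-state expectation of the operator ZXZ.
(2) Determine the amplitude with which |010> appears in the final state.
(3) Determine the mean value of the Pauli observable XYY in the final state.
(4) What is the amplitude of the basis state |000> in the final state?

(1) The observable ZXZ averages to 1.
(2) The amplitude on |010> is sqrt(2)*I/2.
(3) In the final state, XYY has expectation 0.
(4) The final state's coefficient on |000> equals sqrt(2)*I/2.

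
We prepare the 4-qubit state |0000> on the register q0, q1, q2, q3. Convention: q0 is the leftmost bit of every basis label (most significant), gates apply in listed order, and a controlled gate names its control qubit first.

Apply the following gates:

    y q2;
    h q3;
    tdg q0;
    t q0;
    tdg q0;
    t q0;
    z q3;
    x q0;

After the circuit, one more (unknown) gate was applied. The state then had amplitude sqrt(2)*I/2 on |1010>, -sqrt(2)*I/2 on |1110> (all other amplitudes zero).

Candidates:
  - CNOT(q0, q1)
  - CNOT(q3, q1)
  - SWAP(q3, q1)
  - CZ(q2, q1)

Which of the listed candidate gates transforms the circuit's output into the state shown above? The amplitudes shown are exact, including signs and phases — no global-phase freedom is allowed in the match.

The unique candidate consistent with the amplitudes is SWAP(q3, q1). Key observation: gates 3-6 undo each other exactly, leaving only the rest of the circuit to track.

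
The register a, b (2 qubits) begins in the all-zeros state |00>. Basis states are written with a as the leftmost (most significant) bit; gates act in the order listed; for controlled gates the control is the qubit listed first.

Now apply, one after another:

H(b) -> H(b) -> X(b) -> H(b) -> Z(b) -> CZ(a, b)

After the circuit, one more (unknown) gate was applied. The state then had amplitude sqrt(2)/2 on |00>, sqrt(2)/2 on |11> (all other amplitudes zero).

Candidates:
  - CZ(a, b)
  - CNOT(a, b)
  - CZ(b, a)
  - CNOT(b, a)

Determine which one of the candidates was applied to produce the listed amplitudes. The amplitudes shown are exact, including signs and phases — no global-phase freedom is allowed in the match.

The unique candidate consistent with the amplitudes is CNOT(b, a). Key observation: the block from step 2 through step 5 cancels to the identity and can be dropped.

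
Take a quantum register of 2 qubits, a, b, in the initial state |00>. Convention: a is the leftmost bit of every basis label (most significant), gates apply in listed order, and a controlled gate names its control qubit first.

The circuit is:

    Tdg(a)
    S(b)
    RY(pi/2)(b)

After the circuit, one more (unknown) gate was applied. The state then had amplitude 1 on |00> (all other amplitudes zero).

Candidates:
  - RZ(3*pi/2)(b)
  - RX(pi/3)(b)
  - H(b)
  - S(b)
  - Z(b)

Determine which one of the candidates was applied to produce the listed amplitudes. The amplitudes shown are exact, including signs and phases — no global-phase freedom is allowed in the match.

The applied gate was H(b).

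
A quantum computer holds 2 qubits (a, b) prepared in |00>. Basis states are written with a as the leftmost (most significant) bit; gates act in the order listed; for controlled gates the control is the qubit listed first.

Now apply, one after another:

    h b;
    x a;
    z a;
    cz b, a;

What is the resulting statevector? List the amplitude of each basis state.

The resulting statevector has amplitude 0 on |00>, 0 on |01>, -sqrt(2)/2 on |10>, sqrt(2)/2 on |11>.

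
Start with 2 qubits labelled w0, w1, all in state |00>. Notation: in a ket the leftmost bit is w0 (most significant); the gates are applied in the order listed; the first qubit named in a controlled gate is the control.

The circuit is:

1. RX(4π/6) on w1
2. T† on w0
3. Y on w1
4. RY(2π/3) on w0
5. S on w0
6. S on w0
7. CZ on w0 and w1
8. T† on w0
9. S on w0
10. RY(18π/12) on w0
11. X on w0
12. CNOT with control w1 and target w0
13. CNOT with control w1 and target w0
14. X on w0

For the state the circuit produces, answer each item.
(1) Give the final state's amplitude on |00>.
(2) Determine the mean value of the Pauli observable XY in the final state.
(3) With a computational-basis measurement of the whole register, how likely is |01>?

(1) |00> carries amplitude sqrt(6)/8 - 3*sqrt(2)*exp(I*pi/4)/8 in the final state. Key observation: gates 11-14 undo each other exactly, leaving only the rest of the circuit to track.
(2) In the final state, XY has expectation sqrt(3)/2.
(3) The probability of measuring |01> is sqrt(6)/32 + 1/8.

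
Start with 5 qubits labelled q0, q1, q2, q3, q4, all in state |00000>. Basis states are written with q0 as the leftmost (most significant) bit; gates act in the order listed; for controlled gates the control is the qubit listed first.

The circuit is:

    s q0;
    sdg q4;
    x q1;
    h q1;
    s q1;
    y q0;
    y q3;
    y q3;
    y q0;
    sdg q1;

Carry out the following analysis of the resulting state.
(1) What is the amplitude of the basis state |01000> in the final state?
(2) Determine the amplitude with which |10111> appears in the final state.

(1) The final state's coefficient on |01000> equals -sqrt(2)/2. Key observation: gates 5-10 undo each other exactly, leaving only the rest of the circuit to track.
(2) The amplitude on |10111> is 0.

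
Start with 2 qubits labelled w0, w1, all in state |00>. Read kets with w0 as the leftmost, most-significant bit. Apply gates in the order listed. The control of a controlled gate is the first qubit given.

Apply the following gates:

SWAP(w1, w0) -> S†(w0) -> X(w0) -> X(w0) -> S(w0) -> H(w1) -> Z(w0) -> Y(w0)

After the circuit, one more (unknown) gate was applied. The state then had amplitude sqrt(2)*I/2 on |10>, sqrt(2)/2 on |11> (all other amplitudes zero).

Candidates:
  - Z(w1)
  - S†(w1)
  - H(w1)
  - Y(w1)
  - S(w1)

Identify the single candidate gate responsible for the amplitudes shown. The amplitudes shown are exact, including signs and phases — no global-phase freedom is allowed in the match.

The unique candidate consistent with the amplitudes is S†(w1). Key observation: the block from step 2 through step 5 cancels to the identity and can be dropped.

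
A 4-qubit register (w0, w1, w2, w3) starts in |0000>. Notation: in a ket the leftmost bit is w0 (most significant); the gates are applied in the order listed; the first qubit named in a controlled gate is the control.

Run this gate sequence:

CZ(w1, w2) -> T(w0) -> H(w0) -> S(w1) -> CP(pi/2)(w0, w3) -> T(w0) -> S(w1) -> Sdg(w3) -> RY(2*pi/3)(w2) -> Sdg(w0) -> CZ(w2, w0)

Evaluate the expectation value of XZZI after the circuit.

The observable XZZI averages to sqrt(2)/2.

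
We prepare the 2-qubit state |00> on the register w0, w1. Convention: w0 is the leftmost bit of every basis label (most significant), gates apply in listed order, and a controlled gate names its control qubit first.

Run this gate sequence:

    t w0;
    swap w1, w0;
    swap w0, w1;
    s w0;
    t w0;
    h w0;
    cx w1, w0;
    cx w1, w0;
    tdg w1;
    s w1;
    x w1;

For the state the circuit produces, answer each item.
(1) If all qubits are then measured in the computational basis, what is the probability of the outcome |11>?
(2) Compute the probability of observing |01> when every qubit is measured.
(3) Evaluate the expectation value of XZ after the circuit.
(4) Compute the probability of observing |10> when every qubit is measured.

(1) The probability of measuring |11> is 1/2.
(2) The probability of measuring |01> is 1/2.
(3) The expectation value of XZ is -1.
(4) The probability of measuring |10> is 0.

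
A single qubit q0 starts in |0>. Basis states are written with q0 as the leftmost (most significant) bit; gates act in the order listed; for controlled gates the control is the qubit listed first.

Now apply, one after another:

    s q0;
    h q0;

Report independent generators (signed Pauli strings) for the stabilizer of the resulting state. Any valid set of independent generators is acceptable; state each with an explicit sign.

The final state is stabilized by the group generated by +X; other independent generating sets are equally valid.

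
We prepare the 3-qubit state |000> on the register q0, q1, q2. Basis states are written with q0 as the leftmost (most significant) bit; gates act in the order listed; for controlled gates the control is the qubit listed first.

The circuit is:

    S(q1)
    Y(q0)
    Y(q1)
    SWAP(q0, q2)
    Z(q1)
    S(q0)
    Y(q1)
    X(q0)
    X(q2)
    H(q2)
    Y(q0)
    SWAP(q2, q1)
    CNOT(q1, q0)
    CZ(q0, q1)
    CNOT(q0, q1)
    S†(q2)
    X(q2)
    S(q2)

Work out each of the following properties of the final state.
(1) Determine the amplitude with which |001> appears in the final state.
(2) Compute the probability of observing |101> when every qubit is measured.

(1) |001> carries amplitude -sqrt(2)*I/2 in the final state.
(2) Outcome |101> occurs with probability 1/2.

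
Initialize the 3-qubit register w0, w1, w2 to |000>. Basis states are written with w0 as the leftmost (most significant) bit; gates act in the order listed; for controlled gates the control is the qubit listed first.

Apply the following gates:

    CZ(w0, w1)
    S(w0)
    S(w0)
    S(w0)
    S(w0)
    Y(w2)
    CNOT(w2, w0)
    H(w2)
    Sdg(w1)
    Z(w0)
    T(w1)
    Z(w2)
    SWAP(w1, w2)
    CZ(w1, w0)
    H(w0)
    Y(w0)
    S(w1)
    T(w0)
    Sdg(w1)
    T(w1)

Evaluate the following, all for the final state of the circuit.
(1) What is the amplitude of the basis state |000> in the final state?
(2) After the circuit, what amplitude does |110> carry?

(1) The amplitude on |000> is 1/2.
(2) |110> carries amplitude -I/2 in the final state.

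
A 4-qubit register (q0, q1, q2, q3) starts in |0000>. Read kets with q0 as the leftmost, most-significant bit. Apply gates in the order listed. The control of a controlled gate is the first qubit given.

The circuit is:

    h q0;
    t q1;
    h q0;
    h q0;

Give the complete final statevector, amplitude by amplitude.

The resulting statevector has amplitude sqrt(2)/2 on |0000>, sqrt(2)/2 on |1000>, and 0 on every other basis state. Key observation: gates 3-4 undo each other exactly, leaving only the rest of the circuit to track.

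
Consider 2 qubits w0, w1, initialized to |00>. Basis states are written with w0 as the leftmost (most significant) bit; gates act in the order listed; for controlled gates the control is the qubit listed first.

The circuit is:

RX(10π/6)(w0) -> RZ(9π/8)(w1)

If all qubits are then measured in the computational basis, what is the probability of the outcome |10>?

Outcome |10> occurs with probability 1/4.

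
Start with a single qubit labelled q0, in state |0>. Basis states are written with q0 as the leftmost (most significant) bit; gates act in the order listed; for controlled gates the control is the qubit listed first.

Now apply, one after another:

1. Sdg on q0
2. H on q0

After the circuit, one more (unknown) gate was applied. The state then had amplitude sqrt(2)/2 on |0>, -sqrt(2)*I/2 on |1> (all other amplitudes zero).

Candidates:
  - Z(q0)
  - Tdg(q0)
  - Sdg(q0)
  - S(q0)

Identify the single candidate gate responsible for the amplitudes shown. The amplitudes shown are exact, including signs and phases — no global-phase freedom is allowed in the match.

It was Sdg(q0) that produced the state shown.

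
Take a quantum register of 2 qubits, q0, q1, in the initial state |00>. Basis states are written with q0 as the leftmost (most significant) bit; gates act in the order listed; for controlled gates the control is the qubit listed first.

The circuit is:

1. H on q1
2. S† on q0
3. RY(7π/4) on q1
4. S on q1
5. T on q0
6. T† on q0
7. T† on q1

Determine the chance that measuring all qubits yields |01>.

A full measurement returns |01> with probability 1/2 - sqrt(2)/4.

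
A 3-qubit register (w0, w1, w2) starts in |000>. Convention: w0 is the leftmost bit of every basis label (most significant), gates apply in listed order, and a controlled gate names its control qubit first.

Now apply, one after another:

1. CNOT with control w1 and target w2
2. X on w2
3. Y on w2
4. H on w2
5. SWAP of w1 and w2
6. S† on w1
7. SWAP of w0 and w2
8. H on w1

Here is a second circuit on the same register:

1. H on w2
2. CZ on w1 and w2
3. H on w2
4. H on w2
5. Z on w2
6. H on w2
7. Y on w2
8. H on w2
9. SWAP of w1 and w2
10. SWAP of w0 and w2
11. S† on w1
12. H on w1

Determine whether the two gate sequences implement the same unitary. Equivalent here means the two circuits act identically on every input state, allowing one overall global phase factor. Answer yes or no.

Yes, they are equivalent — the unitaries differ by at most a global phase.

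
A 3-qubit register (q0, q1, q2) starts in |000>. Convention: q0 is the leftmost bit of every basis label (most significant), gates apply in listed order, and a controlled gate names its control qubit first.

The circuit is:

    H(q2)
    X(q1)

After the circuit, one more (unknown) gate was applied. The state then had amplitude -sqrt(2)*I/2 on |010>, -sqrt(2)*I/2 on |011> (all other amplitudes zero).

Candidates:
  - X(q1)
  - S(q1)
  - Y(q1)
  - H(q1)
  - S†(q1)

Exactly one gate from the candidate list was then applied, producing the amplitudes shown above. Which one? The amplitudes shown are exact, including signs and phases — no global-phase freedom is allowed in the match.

It was S†(q1) that produced the state shown.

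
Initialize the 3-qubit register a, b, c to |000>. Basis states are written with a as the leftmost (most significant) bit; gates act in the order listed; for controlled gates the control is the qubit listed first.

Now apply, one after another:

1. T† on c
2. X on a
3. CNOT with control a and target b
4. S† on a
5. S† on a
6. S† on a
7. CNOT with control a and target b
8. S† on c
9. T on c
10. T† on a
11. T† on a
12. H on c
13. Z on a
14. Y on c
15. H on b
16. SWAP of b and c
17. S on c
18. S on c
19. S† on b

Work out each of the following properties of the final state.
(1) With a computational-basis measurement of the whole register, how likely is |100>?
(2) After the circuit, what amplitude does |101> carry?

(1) The probability of measuring |100> is 1/4.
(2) The amplitude on |101> is -I/2.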